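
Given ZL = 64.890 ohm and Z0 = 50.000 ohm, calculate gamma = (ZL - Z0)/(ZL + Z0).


gamma = (64.890 - 50.000) / (64.890 + 50.000) = 0.1296

0.1296


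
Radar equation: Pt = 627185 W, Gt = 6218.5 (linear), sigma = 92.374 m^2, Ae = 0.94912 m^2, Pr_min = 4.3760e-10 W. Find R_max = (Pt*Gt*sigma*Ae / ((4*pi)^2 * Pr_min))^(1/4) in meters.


R^4 = 627185*6218.5*92.374*0.94912 / ((4*pi)^2 * 4.3760e-10) = 4.948290e+18
R_max = 4.948290e+18^0.25 = 47164 m

47164 m


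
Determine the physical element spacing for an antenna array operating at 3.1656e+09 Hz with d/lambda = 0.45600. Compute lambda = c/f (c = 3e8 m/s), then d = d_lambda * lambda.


lambda = c / f = 3.0000e+08 / 3.1656e+09 = 0.09476876 m
d = 0.45600 * 0.09476876 = 0.04321 m

0.04321 m


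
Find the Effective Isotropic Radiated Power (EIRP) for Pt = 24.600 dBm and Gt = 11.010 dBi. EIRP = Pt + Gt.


EIRP = Pt + Gt = 24.600 + 11.010 = 35.61 dBm

35.61 dBm


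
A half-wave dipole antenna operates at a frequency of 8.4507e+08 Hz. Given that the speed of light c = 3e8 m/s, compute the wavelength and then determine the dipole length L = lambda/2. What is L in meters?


lambda = c / f = 3.0000e+08 / 8.4507e+08 = 0.3550002 m
L = lambda / 2 = 0.3550002 / 2 = 0.1775 m

0.1775 m


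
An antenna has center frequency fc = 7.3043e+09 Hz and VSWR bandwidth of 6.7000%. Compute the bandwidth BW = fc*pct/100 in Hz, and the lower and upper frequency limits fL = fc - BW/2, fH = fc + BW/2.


BW = 7.3043e+09 * 6.7000/100 = 4.893881e+08 Hz
fL = 7.3043e+09 - 4.893881e+08/2 = 7.060e+09 Hz
fH = 7.3043e+09 + 4.893881e+08/2 = 7.549e+09 Hz

BW=4.894e+08 Hz, fL=7.060e+09 Hz, fH=7.549e+09 Hz


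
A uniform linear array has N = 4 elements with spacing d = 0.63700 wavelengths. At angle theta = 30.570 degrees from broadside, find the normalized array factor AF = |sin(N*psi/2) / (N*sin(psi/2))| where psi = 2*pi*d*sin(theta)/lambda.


psi = 2*pi*0.63700*sin(30.570 deg) = 2.035578 rad
AF = |sin(4*2.035578/2) / (4*sin(2.035578/2))| = 0.2354

0.2354


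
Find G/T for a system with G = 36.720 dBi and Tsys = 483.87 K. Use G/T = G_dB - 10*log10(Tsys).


G/T = 36.720 - 10*log10(483.87) = 36.720 - 26.84729 = 9.873 dB/K

9.873 dB/K


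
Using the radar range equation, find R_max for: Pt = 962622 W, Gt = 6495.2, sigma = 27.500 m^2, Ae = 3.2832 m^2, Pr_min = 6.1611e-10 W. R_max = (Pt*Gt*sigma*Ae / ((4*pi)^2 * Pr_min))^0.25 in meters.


R^4 = 962622*6495.2*27.500*3.2832 / ((4*pi)^2 * 6.1611e-10) = 5.802302e+18
R_max = 5.802302e+18^0.25 = 49079 m

49079 m


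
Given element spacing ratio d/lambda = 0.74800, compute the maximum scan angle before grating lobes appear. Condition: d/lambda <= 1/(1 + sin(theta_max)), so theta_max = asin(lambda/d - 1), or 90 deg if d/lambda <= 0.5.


lambda/d - 1 = 1/0.74800 - 1 = 0.3368984
theta_max = asin(0.3368984) = 19.69 deg

19.69 deg


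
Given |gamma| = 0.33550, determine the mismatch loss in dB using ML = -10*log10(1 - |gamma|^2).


ML = -10 * log10(1 - 0.33550^2) = -10 * log10(0.88743975) = 0.5186 dB

0.5186 dB


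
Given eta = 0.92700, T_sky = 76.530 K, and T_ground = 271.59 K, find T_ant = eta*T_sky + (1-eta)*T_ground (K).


T_ant = 0.92700 * 76.530 + (1 - 0.92700) * 271.59 = 90.77 K

90.77 K


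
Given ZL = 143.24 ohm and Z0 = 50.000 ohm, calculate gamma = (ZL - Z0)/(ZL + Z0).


gamma = (143.24 - 50.000) / (143.24 + 50.000) = 0.4825

0.4825


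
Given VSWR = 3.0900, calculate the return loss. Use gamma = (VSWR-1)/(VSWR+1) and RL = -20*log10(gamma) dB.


gamma = (3.0900 - 1) / (3.0900 + 1) = 0.5110024
RL = -20 * log10(0.5110024) = 5.832 dB

5.832 dB


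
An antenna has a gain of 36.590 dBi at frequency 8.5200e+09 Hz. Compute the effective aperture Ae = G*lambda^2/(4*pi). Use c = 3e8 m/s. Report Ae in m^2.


lambda = c / f = 3.0000e+08 / 8.5200e+09 = 0.03521127 m
G_linear = 10^(36.590/10) = 4560.369
Ae = G_linear * lambda^2 / (4*pi) = 4560.369 * 0.03521127^2 / (4*pi) = 0.4499 m^2

0.4499 m^2


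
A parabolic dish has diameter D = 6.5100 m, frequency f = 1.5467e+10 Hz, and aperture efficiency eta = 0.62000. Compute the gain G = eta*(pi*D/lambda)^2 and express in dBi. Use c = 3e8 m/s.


lambda = c / f = 3.0000e+08 / 1.5467e+10 = 0.01939613 m
G_linear = 0.62000 * (pi * 6.5100 / 0.01939613)^2 = 689323.7
G_dBi = 10 * log10(689323.7) = 58.38 dBi

58.38 dBi


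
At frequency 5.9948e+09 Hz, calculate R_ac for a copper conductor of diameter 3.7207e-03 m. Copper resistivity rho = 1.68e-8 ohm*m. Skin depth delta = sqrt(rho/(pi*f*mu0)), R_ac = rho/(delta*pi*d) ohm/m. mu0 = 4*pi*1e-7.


delta = sqrt(1.68e-8 / (pi * 5.9948e+09 * 4*pi*1e-7)) = 8.425340e-07 m
R_ac = 1.68e-8 / (8.425340e-07 * pi * 3.7207e-03) = 1.706 ohm/m

1.706 ohm/m


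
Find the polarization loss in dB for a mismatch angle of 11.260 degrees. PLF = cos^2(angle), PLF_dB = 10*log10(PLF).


PLF_linear = cos^2(11.260 deg) = 0.9618729
PLF_dB = 10 * log10(0.9618729) = -0.1688 dB

-0.1688 dB


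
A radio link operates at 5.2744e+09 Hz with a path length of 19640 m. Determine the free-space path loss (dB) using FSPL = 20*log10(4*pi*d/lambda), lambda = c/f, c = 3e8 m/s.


lambda = c / f = 3.0000e+08 / 5.2744e+09 = 0.05687851 m
FSPL = 20 * log10(4*pi*19640/0.05687851) = 132.7 dB

132.7 dB


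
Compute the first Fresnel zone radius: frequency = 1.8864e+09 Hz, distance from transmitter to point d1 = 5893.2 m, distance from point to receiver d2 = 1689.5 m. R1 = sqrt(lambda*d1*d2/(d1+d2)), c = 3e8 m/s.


lambda = c / f = 3.0000e+08 / 1.8864e+09 = 0.1590331 m
R1 = sqrt(0.1590331 * 5893.2 * 1689.5 / (5893.2 + 1689.5)) = 14.45 m

14.45 m


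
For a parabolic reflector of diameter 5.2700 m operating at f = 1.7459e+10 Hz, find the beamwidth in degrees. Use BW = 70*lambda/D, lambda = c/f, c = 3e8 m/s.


lambda = c / f = 3.0000e+08 / 1.7459e+10 = 0.01718311 m
BW = 70 * 0.01718311 / 5.2700 = 0.2282 deg

0.2282 deg


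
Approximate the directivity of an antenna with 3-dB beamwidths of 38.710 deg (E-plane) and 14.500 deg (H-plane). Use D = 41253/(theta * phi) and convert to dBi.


D_linear = 41253 / (38.710 * 14.500) = 73.49611
D_dBi = 10 * log10(73.49611) = 18.66 dBi

18.66 dBi


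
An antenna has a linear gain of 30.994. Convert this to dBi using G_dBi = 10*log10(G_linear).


G_dBi = 10 * log10(30.994) = 14.91 dBi

14.91 dBi


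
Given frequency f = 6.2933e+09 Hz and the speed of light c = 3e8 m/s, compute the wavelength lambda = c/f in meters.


lambda = c / f = 3.0000e+08 / 6.2933e+09 = 0.04767 m

0.04767 m


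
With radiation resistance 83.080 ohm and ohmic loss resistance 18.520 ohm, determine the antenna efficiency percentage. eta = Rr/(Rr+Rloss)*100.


eta = 83.080 / (83.080 + 18.520) * 100 = 81.77%

81.77%


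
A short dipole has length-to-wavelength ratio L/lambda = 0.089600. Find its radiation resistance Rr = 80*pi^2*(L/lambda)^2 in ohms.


Rr = 80 * pi^2 * (0.089600)^2 = 80 * 9.869604 * 8.028160e-03 = 6.339 ohm

6.339 ohm


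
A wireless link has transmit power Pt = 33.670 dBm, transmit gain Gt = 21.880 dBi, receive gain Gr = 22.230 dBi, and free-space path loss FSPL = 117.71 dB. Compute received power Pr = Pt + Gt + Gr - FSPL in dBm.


Pr = 33.670 + 21.880 + 22.230 - 117.71 = -39.93 dBm

-39.93 dBm


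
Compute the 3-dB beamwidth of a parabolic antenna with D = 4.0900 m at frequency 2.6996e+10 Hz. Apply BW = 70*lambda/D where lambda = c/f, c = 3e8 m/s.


lambda = c / f = 3.0000e+08 / 2.6996e+10 = 0.01111276 m
BW = 70 * 0.01111276 / 4.0900 = 0.1902 deg

0.1902 deg


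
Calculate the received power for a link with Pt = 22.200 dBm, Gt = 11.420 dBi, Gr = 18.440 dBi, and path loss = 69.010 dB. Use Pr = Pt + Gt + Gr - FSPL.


Pr = 22.200 + 11.420 + 18.440 - 69.010 = -16.95 dBm

-16.95 dBm


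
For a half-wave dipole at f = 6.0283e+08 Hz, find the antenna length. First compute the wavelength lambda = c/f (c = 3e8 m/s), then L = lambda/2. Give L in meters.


lambda = c / f = 3.0000e+08 / 6.0283e+08 = 0.4976527 m
L = lambda / 2 = 0.4976527 / 2 = 0.2488 m

0.2488 m


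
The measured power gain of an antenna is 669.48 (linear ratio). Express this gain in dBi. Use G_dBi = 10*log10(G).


G_dBi = 10 * log10(669.48) = 28.26 dBi

28.26 dBi


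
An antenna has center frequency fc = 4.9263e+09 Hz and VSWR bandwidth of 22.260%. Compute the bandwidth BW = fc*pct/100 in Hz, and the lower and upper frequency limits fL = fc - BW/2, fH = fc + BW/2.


BW = 4.9263e+09 * 22.260/100 = 1.096594e+09 Hz
fL = 4.9263e+09 - 1.096594e+09/2 = 4.378e+09 Hz
fH = 4.9263e+09 + 1.096594e+09/2 = 5.475e+09 Hz

BW=1.097e+09 Hz, fL=4.378e+09 Hz, fH=5.475e+09 Hz


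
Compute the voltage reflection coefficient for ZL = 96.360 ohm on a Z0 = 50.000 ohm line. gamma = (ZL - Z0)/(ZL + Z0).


gamma = (96.360 - 50.000) / (96.360 + 50.000) = 0.3168

0.3168


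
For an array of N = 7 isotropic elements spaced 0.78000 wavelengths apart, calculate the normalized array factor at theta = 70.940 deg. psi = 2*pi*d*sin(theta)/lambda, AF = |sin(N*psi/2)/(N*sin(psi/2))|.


psi = 2*pi*0.78000*sin(70.940 deg) = 4.632204 rad
AF = |sin(7*4.632204/2) / (7*sin(4.632204/2))| = 0.09401

0.09401


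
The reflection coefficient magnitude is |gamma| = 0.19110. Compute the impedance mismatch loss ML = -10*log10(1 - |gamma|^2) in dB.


ML = -10 * log10(1 - 0.19110^2) = -10 * log10(0.96348079) = 0.1616 dB

0.1616 dB


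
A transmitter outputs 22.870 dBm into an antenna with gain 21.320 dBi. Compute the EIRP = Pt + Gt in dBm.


EIRP = Pt + Gt = 22.870 + 21.320 = 44.19 dBm

44.19 dBm


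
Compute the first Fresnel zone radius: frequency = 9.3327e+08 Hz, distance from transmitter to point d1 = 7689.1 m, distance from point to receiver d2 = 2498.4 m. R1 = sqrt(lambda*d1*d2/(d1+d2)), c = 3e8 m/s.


lambda = c / f = 3.0000e+08 / 9.3327e+08 = 0.3214504 m
R1 = sqrt(0.3214504 * 7689.1 * 2498.4 / (7689.1 + 2498.4)) = 24.62 m

24.62 m


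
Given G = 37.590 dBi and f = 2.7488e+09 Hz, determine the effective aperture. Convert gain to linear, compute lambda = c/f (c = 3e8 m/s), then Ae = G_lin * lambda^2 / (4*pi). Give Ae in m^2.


lambda = c / f = 3.0000e+08 / 2.7488e+09 = 0.1091385 m
G_linear = 10^(37.590/10) = 5741.165
Ae = G_linear * lambda^2 / (4*pi) = 5741.165 * 0.1091385^2 / (4*pi) = 5.442 m^2

5.442 m^2


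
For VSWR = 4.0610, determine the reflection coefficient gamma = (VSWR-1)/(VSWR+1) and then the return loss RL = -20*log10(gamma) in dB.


gamma = (4.0610 - 1) / (4.0610 + 1) = 0.6048212
RL = -20 * log10(0.6048212) = 4.367 dB

4.367 dB


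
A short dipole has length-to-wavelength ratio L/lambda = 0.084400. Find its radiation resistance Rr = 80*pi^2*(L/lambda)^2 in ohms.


Rr = 80 * pi^2 * (0.084400)^2 = 80 * 9.869604 * 7.123360e-03 = 5.624 ohm

5.624 ohm


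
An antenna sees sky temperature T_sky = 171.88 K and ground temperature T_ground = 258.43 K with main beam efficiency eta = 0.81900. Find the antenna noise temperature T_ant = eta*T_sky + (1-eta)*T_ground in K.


T_ant = 0.81900 * 171.88 + (1 - 0.81900) * 258.43 = 187.5 K

187.5 K


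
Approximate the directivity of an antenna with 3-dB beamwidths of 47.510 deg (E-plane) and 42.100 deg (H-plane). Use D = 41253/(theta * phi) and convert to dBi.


D_linear = 41253 / (47.510 * 42.100) = 20.62474
D_dBi = 10 * log10(20.62474) = 13.14 dBi

13.14 dBi


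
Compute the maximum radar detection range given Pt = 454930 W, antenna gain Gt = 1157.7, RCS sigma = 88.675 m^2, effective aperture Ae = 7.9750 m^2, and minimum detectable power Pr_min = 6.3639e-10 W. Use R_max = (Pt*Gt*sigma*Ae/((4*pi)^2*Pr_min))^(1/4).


R^4 = 454930*1157.7*88.675*7.9750 / ((4*pi)^2 * 6.3639e-10) = 3.706205e+18
R_max = 3.706205e+18^0.25 = 43877 m

43877 m


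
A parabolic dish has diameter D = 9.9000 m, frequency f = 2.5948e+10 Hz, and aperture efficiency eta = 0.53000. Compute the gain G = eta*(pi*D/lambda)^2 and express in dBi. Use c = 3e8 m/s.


lambda = c / f = 3.0000e+08 / 2.5948e+10 = 0.01156158 m
G_linear = 0.53000 * (pi * 9.9000 / 0.01156158)^2 = 3.835409e+06
G_dBi = 10 * log10(3.835409e+06) = 65.84 dBi

65.84 dBi


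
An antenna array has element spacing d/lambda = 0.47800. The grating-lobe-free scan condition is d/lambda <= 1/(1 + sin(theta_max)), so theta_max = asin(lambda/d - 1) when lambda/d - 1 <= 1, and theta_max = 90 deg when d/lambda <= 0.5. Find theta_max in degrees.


lambda/d - 1 = 1/0.47800 - 1 = 1.092050 >= 1
d/lambda <= 0.5, so the array can scan to endfire without grating lobes: theta_max = 90 deg

90 deg


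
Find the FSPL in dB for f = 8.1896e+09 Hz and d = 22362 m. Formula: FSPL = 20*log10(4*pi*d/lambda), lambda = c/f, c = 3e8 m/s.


lambda = c / f = 3.0000e+08 / 8.1896e+09 = 0.03663183 m
FSPL = 20 * log10(4*pi*22362/0.03663183) = 137.7 dB

137.7 dB


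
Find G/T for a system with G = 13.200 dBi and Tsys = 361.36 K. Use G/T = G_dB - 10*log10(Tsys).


G/T = 13.200 - 10*log10(361.36) = 13.200 - 25.57940 = -12.38 dB/K

-12.38 dB/K


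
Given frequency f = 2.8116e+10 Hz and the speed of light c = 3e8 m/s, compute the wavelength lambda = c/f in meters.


lambda = c / f = 3.0000e+08 / 2.8116e+10 = 0.01067 m

0.01067 m


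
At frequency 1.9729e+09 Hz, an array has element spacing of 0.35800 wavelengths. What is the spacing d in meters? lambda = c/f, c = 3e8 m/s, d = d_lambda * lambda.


lambda = c / f = 3.0000e+08 / 1.9729e+09 = 0.1520604 m
d = 0.35800 * 0.1520604 = 0.05444 m

0.05444 m


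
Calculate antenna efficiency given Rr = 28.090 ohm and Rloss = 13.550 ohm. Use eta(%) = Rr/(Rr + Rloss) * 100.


eta = 28.090 / (28.090 + 13.550) * 100 = 67.46%

67.46%


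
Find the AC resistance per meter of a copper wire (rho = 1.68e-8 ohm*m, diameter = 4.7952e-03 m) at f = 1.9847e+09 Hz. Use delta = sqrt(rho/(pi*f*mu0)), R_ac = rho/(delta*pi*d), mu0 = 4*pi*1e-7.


delta = sqrt(1.68e-8 / (pi * 1.9847e+09 * 4*pi*1e-7)) = 1.464291e-06 m
R_ac = 1.68e-8 / (1.464291e-06 * pi * 4.7952e-03) = 0.7616 ohm/m

0.7616 ohm/m


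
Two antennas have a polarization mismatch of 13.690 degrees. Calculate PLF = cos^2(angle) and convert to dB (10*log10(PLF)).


PLF_linear = cos^2(13.690 deg) = 0.9439880
PLF_dB = 10 * log10(0.9439880) = -0.2503 dB

-0.2503 dB


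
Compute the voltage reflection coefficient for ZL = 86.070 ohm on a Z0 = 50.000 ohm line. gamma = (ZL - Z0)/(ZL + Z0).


gamma = (86.070 - 50.000) / (86.070 + 50.000) = 0.2651

0.2651


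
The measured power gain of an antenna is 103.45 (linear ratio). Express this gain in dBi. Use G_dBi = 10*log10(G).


G_dBi = 10 * log10(103.45) = 20.15 dBi

20.15 dBi


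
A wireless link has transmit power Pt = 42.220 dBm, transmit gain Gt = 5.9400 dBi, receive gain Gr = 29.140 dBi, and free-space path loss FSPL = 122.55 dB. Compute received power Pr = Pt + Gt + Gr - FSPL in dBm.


Pr = 42.220 + 5.9400 + 29.140 - 122.55 = -45.25 dBm

-45.25 dBm


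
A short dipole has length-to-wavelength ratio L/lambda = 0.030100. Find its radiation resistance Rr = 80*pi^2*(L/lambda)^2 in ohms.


Rr = 80 * pi^2 * (0.030100)^2 = 80 * 9.869604 * 9.060100e-04 = 0.7154 ohm

0.7154 ohm


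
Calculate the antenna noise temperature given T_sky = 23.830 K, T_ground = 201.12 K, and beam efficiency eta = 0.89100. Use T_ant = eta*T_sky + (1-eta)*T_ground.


T_ant = 0.89100 * 23.830 + (1 - 0.89100) * 201.12 = 43.15 K

43.15 K


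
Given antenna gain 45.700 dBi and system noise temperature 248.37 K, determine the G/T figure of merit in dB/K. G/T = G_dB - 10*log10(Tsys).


G/T = 45.700 - 10*log10(248.37) = 45.700 - 23.95099 = 21.75 dB/K

21.75 dB/K


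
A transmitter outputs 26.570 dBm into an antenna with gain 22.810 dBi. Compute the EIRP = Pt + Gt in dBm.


EIRP = Pt + Gt = 26.570 + 22.810 = 49.38 dBm

49.38 dBm


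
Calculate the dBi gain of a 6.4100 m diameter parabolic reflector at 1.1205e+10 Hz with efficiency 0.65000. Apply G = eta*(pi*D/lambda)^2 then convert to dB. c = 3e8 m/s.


lambda = c / f = 3.0000e+08 / 1.1205e+10 = 0.02677376 m
G_linear = 0.65000 * (pi * 6.4100 / 0.02677376)^2 = 367714.2
G_dBi = 10 * log10(367714.2) = 55.66 dBi

55.66 dBi


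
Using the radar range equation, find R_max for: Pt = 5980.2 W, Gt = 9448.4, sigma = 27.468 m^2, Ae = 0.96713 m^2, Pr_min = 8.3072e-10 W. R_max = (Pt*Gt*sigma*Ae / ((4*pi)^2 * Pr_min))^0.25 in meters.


R^4 = 5980.2*9448.4*27.468*0.96713 / ((4*pi)^2 * 8.3072e-10) = 1.144225e+16
R_max = 1.144225e+16^0.25 = 10343 m

10343 m


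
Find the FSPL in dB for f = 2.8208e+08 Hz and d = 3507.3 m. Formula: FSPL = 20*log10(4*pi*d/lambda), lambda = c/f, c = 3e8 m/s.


lambda = c / f = 3.0000e+08 / 2.8208e+08 = 1.063528 m
FSPL = 20 * log10(4*pi*3507.3/1.063528) = 92.35 dB

92.35 dB


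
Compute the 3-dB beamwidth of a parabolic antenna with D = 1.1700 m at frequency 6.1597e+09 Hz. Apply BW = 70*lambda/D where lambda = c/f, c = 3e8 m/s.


lambda = c / f = 3.0000e+08 / 6.1597e+09 = 0.04870367 m
BW = 70 * 0.04870367 / 1.1700 = 2.914 deg

2.914 deg


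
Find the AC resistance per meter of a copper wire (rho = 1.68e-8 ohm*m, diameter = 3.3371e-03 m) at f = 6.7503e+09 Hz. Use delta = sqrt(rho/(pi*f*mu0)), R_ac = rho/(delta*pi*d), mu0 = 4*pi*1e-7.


delta = sqrt(1.68e-8 / (pi * 6.7503e+09 * 4*pi*1e-7)) = 7.939867e-07 m
R_ac = 1.68e-8 / (7.939867e-07 * pi * 3.3371e-03) = 2.018 ohm/m

2.018 ohm/m


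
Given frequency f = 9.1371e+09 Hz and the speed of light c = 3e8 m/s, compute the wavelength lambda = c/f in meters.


lambda = c / f = 3.0000e+08 / 9.1371e+09 = 0.03283 m

0.03283 m


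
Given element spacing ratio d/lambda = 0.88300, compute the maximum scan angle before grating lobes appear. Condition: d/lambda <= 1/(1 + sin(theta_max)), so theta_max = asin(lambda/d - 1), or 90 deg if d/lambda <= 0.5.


lambda/d - 1 = 1/0.88300 - 1 = 0.1325028
theta_max = asin(0.1325028) = 7.614 deg

7.614 deg


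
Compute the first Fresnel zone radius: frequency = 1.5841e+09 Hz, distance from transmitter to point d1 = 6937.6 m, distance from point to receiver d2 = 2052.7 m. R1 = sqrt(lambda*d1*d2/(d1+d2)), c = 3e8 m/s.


lambda = c / f = 3.0000e+08 / 1.5841e+09 = 0.1893820 m
R1 = sqrt(0.1893820 * 6937.6 * 2052.7 / (6937.6 + 2052.7)) = 17.32 m

17.32 m


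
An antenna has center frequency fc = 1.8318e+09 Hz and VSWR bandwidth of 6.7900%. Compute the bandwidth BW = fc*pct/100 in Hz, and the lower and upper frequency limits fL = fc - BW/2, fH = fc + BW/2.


BW = 1.8318e+09 * 6.7900/100 = 1.243792e+08 Hz
fL = 1.8318e+09 - 1.243792e+08/2 = 1.770e+09 Hz
fH = 1.8318e+09 + 1.243792e+08/2 = 1.894e+09 Hz

BW=1.244e+08 Hz, fL=1.770e+09 Hz, fH=1.894e+09 Hz


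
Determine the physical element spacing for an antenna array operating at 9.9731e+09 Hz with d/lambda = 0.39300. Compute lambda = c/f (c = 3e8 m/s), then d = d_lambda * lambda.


lambda = c / f = 3.0000e+08 / 9.9731e+09 = 0.03008092 m
d = 0.39300 * 0.03008092 = 0.01182 m

0.01182 m


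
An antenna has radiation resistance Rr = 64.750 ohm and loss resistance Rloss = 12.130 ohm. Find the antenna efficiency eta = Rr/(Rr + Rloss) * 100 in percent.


eta = 64.750 / (64.750 + 12.130) * 100 = 84.22%

84.22%


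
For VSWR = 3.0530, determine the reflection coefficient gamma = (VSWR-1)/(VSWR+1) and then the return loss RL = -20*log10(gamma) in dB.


gamma = (3.0530 - 1) / (3.0530 + 1) = 0.5065384
RL = -20 * log10(0.5065384) = 5.908 dB

5.908 dB


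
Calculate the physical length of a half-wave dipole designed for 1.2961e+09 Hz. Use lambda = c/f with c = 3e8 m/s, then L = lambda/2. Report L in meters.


lambda = c / f = 3.0000e+08 / 1.2961e+09 = 0.2314636 m
L = lambda / 2 = 0.2314636 / 2 = 0.1157 m

0.1157 m


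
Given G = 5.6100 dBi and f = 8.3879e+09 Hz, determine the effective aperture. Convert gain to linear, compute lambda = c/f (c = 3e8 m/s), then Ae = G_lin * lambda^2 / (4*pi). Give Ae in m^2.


lambda = c / f = 3.0000e+08 / 8.3879e+09 = 0.03576581 m
G_linear = 10^(5.6100/10) = 3.639150
Ae = G_linear * lambda^2 / (4*pi) = 3.639150 * 0.03576581^2 / (4*pi) = 3.704e-04 m^2

3.704e-04 m^2


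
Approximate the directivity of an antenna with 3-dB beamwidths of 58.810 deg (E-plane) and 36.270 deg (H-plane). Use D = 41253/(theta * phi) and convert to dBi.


D_linear = 41253 / (58.810 * 36.270) = 19.34001
D_dBi = 10 * log10(19.34001) = 12.86 dBi

12.86 dBi


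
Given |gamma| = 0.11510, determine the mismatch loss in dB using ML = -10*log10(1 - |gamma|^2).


ML = -10 * log10(1 - 0.11510^2) = -10 * log10(0.98675199) = 0.05792 dB

0.05792 dB


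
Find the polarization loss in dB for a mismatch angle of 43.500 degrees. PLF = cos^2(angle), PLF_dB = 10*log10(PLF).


PLF_linear = cos^2(43.500 deg) = 0.5261680
PLF_dB = 10 * log10(0.5261680) = -2.789 dB

-2.789 dB


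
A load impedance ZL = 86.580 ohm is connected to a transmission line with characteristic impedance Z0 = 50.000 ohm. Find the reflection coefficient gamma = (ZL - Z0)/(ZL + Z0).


gamma = (86.580 - 50.000) / (86.580 + 50.000) = 0.2678

0.2678


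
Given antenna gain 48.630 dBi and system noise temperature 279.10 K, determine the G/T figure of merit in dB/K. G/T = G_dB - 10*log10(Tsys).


G/T = 48.630 - 10*log10(279.10) = 48.630 - 24.45760 = 24.17 dB/K

24.17 dB/K


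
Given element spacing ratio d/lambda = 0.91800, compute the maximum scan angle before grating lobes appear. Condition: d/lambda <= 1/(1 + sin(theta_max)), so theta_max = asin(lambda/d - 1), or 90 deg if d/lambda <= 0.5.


lambda/d - 1 = 1/0.91800 - 1 = 0.08932462
theta_max = asin(0.08932462) = 5.125 deg

5.125 deg


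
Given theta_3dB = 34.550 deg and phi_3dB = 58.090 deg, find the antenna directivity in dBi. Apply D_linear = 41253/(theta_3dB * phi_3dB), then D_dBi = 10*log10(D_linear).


D_linear = 41253 / (34.550 * 58.090) = 20.55446
D_dBi = 10 * log10(20.55446) = 13.13 dBi

13.13 dBi


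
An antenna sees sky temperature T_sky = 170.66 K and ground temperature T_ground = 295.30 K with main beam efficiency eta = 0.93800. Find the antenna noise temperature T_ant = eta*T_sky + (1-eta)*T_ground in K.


T_ant = 0.93800 * 170.66 + (1 - 0.93800) * 295.30 = 178.4 K

178.4 K


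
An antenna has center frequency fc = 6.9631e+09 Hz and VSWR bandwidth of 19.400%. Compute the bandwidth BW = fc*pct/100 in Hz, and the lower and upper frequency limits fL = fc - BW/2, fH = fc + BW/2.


BW = 6.9631e+09 * 19.400/100 = 1.350841e+09 Hz
fL = 6.9631e+09 - 1.350841e+09/2 = 6.288e+09 Hz
fH = 6.9631e+09 + 1.350841e+09/2 = 7.639e+09 Hz

BW=1.351e+09 Hz, fL=6.288e+09 Hz, fH=7.639e+09 Hz


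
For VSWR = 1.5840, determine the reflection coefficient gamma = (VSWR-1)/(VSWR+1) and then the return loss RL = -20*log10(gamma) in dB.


gamma = (1.5840 - 1) / (1.5840 + 1) = 0.2260062
RL = -20 * log10(0.2260062) = 12.92 dB

12.92 dB


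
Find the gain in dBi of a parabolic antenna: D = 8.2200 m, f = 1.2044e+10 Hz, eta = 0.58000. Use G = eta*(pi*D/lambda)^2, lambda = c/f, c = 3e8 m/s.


lambda = c / f = 3.0000e+08 / 1.2044e+10 = 0.02490867 m
G_linear = 0.58000 * (pi * 8.2200 / 0.02490867)^2 = 623405.0
G_dBi = 10 * log10(623405.0) = 57.95 dBi

57.95 dBi


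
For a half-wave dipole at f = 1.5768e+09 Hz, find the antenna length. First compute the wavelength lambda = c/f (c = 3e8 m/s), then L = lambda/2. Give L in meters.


lambda = c / f = 3.0000e+08 / 1.5768e+09 = 0.1902588 m
L = lambda / 2 = 0.1902588 / 2 = 0.09513 m

0.09513 m


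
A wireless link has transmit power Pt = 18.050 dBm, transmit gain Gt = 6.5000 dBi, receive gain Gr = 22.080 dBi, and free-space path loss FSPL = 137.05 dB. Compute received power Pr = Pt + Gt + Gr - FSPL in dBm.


Pr = 18.050 + 6.5000 + 22.080 - 137.05 = -90.42 dBm

-90.42 dBm


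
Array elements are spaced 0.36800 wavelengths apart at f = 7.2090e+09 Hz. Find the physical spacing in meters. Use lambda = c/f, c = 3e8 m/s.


lambda = c / f = 3.0000e+08 / 7.2090e+09 = 0.04161465 m
d = 0.36800 * 0.04161465 = 0.01531 m

0.01531 m


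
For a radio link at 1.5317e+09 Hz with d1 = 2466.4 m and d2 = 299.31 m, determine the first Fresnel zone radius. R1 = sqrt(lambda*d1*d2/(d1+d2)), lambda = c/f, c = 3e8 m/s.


lambda = c / f = 3.0000e+08 / 1.5317e+09 = 0.1958608 m
R1 = sqrt(0.1958608 * 2466.4 * 299.31 / (2466.4 + 299.31)) = 7.230 m

7.230 m


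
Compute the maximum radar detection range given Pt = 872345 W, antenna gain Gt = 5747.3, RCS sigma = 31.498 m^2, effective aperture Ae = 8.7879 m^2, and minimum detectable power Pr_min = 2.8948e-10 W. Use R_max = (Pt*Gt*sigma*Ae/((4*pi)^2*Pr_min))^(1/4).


R^4 = 872345*5747.3*31.498*8.7879 / ((4*pi)^2 * 2.8948e-10) = 3.035861e+19
R_max = 3.035861e+19^0.25 = 74228 m

74228 m


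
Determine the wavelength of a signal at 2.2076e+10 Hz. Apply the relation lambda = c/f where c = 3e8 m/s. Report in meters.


lambda = c / f = 3.0000e+08 / 2.2076e+10 = 0.01359 m

0.01359 m


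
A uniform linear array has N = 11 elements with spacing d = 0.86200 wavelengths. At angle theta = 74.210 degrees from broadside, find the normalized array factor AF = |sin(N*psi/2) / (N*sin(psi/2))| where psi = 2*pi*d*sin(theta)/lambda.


psi = 2*pi*0.86200*sin(74.210 deg) = 5.211732 rad
AF = |sin(11*5.211732/2) / (11*sin(5.211732/2))| = 0.06774

0.06774


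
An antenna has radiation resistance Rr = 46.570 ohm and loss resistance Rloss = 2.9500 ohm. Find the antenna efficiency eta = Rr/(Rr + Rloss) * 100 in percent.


eta = 46.570 / (46.570 + 2.9500) * 100 = 94.04%

94.04%


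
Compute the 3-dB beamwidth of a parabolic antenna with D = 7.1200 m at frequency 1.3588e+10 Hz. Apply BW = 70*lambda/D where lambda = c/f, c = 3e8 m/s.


lambda = c / f = 3.0000e+08 / 1.3588e+10 = 0.02207830 m
BW = 70 * 0.02207830 / 7.1200 = 0.2171 deg

0.2171 deg


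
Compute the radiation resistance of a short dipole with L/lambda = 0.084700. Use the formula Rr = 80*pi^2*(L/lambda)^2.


Rr = 80 * pi^2 * (0.084700)^2 = 80 * 9.869604 * 7.174090e-03 = 5.664 ohm

5.664 ohm


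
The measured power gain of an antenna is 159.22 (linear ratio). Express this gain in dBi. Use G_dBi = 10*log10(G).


G_dBi = 10 * log10(159.22) = 22.02 dBi

22.02 dBi


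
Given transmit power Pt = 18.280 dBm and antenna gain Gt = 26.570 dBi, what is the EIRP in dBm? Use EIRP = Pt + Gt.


EIRP = Pt + Gt = 18.280 + 26.570 = 44.85 dBm

44.85 dBm


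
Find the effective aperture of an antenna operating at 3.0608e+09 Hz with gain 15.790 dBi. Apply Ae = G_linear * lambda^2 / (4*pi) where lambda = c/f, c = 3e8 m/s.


lambda = c / f = 3.0000e+08 / 3.0608e+09 = 0.09801359 m
G_linear = 10^(15.790/10) = 37.93150
Ae = G_linear * lambda^2 / (4*pi) = 37.93150 * 0.09801359^2 / (4*pi) = 0.02900 m^2

0.02900 m^2


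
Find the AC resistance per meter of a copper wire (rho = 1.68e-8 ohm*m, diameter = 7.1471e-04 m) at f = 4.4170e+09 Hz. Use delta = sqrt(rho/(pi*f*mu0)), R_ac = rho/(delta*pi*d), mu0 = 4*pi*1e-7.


delta = sqrt(1.68e-8 / (pi * 4.4170e+09 * 4*pi*1e-7)) = 9.815469e-07 m
R_ac = 1.68e-8 / (9.815469e-07 * pi * 7.1471e-04) = 7.623 ohm/m

7.623 ohm/m


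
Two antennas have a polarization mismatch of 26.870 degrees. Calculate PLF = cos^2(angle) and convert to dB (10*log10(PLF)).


PLF_linear = cos^2(26.870 deg) = 0.7957252
PLF_dB = 10 * log10(0.7957252) = -0.9924 dB

-0.9924 dB


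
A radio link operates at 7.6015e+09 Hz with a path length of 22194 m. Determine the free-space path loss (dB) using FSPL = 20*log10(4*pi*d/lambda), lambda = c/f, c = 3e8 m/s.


lambda = c / f = 3.0000e+08 / 7.6015e+09 = 0.03946589 m
FSPL = 20 * log10(4*pi*22194/0.03946589) = 137.0 dB

137.0 dB


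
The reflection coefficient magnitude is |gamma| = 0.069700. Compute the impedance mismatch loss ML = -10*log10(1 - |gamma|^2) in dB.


ML = -10 * log10(1 - 0.069700^2) = -10 * log10(0.99514191) = 0.02115 dB

0.02115 dB


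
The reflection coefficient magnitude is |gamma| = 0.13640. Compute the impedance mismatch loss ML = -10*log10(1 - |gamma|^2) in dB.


ML = -10 * log10(1 - 0.13640^2) = -10 * log10(0.98139504) = 0.08156 dB

0.08156 dB


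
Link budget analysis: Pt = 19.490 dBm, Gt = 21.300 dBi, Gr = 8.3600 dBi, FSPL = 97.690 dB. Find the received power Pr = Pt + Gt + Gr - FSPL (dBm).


Pr = 19.490 + 21.300 + 8.3600 - 97.690 = -48.54 dBm

-48.54 dBm


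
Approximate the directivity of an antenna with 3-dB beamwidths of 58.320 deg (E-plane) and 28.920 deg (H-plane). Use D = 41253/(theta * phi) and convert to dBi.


D_linear = 41253 / (58.320 * 28.920) = 24.45906
D_dBi = 10 * log10(24.45906) = 13.88 dBi

13.88 dBi


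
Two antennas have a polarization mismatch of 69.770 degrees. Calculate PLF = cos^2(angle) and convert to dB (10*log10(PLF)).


PLF_linear = cos^2(69.770 deg) = 0.1195704
PLF_dB = 10 * log10(0.1195704) = -9.224 dB

-9.224 dB


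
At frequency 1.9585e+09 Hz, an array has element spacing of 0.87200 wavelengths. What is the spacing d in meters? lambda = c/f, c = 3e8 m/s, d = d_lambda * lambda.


lambda = c / f = 3.0000e+08 / 1.9585e+09 = 0.1531785 m
d = 0.87200 * 0.1531785 = 0.1336 m

0.1336 m


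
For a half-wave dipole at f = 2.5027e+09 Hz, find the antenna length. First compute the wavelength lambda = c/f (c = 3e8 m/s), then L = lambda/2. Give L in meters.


lambda = c / f = 3.0000e+08 / 2.5027e+09 = 0.1198705 m
L = lambda / 2 = 0.1198705 / 2 = 0.05994 m

0.05994 m


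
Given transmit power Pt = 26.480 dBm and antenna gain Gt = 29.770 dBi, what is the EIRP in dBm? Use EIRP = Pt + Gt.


EIRP = Pt + Gt = 26.480 + 29.770 = 56.25 dBm

56.25 dBm


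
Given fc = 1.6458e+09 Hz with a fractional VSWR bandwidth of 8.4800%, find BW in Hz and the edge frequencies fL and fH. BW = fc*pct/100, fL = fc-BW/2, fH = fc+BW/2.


BW = 1.6458e+09 * 8.4800/100 = 1.395638e+08 Hz
fL = 1.6458e+09 - 1.395638e+08/2 = 1.576e+09 Hz
fH = 1.6458e+09 + 1.395638e+08/2 = 1.716e+09 Hz

BW=1.396e+08 Hz, fL=1.576e+09 Hz, fH=1.716e+09 Hz


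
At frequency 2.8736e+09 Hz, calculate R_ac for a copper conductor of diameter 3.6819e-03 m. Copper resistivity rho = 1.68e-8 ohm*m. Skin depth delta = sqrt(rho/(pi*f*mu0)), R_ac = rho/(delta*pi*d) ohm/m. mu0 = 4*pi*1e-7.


delta = sqrt(1.68e-8 / (pi * 2.8736e+09 * 4*pi*1e-7)) = 1.216919e-06 m
R_ac = 1.68e-8 / (1.216919e-06 * pi * 3.6819e-03) = 1.194 ohm/m

1.194 ohm/m


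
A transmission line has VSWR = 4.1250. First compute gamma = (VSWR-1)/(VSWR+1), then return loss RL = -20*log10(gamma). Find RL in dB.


gamma = (4.1250 - 1) / (4.1250 + 1) = 0.6097561
RL = -20 * log10(0.6097561) = 4.297 dB

4.297 dB


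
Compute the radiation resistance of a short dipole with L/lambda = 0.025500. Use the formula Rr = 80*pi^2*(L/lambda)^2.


Rr = 80 * pi^2 * (0.025500)^2 = 80 * 9.869604 * 6.502500e-04 = 0.5134 ohm

0.5134 ohm


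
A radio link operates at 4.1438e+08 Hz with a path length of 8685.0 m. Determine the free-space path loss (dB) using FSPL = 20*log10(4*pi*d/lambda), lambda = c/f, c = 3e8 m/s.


lambda = c / f = 3.0000e+08 / 4.1438e+08 = 0.7239732 m
FSPL = 20 * log10(4*pi*8685.0/0.7239732) = 103.6 dB

103.6 dB


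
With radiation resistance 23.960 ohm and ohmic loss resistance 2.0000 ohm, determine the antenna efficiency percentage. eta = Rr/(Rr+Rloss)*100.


eta = 23.960 / (23.960 + 2.0000) * 100 = 92.30%

92.30%


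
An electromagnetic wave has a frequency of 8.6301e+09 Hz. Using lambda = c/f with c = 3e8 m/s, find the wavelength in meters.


lambda = c / f = 3.0000e+08 / 8.6301e+09 = 0.03476 m

0.03476 m


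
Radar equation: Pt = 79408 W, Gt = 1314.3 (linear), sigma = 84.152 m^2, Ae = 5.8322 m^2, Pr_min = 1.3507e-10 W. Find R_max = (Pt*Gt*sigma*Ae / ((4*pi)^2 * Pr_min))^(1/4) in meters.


R^4 = 79408*1314.3*84.152*5.8322 / ((4*pi)^2 * 1.3507e-10) = 2.401469e+18
R_max = 2.401469e+18^0.25 = 39366 m

39366 m


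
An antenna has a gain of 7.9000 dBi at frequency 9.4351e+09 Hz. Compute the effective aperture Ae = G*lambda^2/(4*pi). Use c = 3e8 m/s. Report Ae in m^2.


lambda = c / f = 3.0000e+08 / 9.4351e+09 = 0.03179617 m
G_linear = 10^(7.9000/10) = 6.165950
Ae = G_linear * lambda^2 / (4*pi) = 6.165950 * 0.03179617^2 / (4*pi) = 4.961e-04 m^2

4.961e-04 m^2


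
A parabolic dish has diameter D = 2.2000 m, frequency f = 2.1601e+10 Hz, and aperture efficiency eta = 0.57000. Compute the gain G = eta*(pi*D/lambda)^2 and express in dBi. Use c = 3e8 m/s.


lambda = c / f = 3.0000e+08 / 2.1601e+10 = 0.01388825 m
G_linear = 0.57000 * (pi * 2.2000 / 0.01388825)^2 = 141164.3
G_dBi = 10 * log10(141164.3) = 51.50 dBi

51.50 dBi


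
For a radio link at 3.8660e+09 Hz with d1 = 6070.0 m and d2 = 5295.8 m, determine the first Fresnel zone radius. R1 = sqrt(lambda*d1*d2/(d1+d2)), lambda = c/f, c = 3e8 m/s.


lambda = c / f = 3.0000e+08 / 3.8660e+09 = 0.07759959 m
R1 = sqrt(0.07759959 * 6070.0 * 5295.8 / (6070.0 + 5295.8)) = 14.81 m

14.81 m


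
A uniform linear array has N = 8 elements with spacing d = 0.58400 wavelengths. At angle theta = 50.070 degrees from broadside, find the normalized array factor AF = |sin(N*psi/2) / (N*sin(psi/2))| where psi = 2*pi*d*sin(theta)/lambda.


psi = 2*pi*0.58400*sin(50.070 deg) = 2.813788 rad
AF = |sin(8*2.813788/2) / (8*sin(2.813788/2))| = 0.1225

0.1225


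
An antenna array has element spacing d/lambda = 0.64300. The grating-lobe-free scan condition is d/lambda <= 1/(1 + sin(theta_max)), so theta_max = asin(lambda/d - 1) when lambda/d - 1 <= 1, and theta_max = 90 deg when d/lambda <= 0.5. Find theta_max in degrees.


lambda/d - 1 = 1/0.64300 - 1 = 0.5552100
theta_max = asin(0.5552100) = 33.73 deg

33.73 deg


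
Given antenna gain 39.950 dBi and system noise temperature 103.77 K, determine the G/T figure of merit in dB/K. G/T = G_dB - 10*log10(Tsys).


G/T = 39.950 - 10*log10(103.77) = 39.950 - 20.16072 = 19.79 dB/K

19.79 dB/K


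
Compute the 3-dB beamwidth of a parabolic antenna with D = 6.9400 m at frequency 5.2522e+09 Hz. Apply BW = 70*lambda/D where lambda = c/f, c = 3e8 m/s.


lambda = c / f = 3.0000e+08 / 5.2522e+09 = 0.05711892 m
BW = 70 * 0.05711892 / 6.9400 = 0.5761 deg

0.5761 deg


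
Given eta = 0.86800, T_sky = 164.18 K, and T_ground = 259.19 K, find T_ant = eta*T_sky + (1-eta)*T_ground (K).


T_ant = 0.86800 * 164.18 + (1 - 0.86800) * 259.19 = 176.7 K

176.7 K


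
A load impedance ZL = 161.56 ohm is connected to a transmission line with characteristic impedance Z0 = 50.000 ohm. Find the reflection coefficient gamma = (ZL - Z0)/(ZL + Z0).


gamma = (161.56 - 50.000) / (161.56 + 50.000) = 0.5273

0.5273


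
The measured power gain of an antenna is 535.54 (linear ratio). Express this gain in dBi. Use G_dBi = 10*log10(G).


G_dBi = 10 * log10(535.54) = 27.29 dBi

27.29 dBi


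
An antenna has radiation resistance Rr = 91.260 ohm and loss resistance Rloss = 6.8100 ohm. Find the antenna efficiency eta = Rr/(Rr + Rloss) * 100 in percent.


eta = 91.260 / (91.260 + 6.8100) * 100 = 93.06%

93.06%


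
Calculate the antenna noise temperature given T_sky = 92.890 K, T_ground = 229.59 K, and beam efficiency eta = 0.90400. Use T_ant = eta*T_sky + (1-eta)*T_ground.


T_ant = 0.90400 * 92.890 + (1 - 0.90400) * 229.59 = 106.0 K

106.0 K


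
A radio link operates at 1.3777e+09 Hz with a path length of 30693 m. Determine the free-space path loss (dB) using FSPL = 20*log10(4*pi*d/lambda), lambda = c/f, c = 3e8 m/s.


lambda = c / f = 3.0000e+08 / 1.3777e+09 = 0.2177542 m
FSPL = 20 * log10(4*pi*30693/0.2177542) = 125.0 dB

125.0 dB


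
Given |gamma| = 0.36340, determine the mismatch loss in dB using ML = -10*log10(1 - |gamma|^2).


ML = -10 * log10(1 - 0.36340^2) = -10 * log10(0.86794044) = 0.6151 dB

0.6151 dB


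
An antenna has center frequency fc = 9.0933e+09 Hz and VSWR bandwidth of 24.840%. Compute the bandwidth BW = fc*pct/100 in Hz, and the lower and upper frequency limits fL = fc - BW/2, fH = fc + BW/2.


BW = 9.0933e+09 * 24.840/100 = 2.258776e+09 Hz
fL = 9.0933e+09 - 2.258776e+09/2 = 7.964e+09 Hz
fH = 9.0933e+09 + 2.258776e+09/2 = 1.022e+10 Hz

BW=2.259e+09 Hz, fL=7.964e+09 Hz, fH=1.022e+10 Hz


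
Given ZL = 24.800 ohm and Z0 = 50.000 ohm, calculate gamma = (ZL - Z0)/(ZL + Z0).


gamma = (24.800 - 50.000) / (24.800 + 50.000) = -0.3369

-0.3369


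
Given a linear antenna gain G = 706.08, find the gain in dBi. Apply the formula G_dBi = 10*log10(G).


G_dBi = 10 * log10(706.08) = 28.49 dBi

28.49 dBi


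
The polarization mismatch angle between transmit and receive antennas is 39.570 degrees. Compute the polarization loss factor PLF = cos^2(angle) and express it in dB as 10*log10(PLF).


PLF_linear = cos^2(39.570 deg) = 0.5942049
PLF_dB = 10 * log10(0.5942049) = -2.261 dB

-2.261 dB


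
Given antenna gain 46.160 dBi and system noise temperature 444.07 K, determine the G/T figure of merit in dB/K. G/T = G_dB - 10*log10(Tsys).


G/T = 46.160 - 10*log10(444.07) = 46.160 - 26.47451 = 19.69 dB/K

19.69 dB/K


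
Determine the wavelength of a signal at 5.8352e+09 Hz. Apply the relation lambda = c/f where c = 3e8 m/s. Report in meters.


lambda = c / f = 3.0000e+08 / 5.8352e+09 = 0.05141 m

0.05141 m


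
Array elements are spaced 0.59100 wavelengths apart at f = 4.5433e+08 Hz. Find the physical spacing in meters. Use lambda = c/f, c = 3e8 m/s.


lambda = c / f = 3.0000e+08 / 4.5433e+08 = 0.6603130 m
d = 0.59100 * 0.6603130 = 0.3902 m

0.3902 m


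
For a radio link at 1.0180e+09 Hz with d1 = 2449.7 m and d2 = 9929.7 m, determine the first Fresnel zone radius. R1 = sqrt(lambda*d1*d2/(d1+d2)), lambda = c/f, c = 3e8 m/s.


lambda = c / f = 3.0000e+08 / 1.0180e+09 = 0.2946955 m
R1 = sqrt(0.2946955 * 2449.7 * 9929.7 / (2449.7 + 9929.7)) = 24.06 m

24.06 m


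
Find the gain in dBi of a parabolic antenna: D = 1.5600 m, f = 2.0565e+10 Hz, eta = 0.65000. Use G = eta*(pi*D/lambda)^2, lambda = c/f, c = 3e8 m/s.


lambda = c / f = 3.0000e+08 / 2.0565e+10 = 0.01458789 m
G_linear = 0.65000 * (pi * 1.5600 / 0.01458789)^2 = 73363.04
G_dBi = 10 * log10(73363.04) = 48.65 dBi

48.65 dBi


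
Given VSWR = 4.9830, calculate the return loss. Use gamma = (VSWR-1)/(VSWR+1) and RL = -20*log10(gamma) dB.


gamma = (4.9830 - 1) / (4.9830 + 1) = 0.6657195
RL = -20 * log10(0.6657195) = 3.534 dB

3.534 dB


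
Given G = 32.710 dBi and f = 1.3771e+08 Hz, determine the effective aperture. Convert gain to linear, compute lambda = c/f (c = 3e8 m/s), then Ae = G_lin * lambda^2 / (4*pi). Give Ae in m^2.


lambda = c / f = 3.0000e+08 / 1.3771e+08 = 2.178491 m
G_linear = 10^(32.710/10) = 1866.380
Ae = G_linear * lambda^2 / (4*pi) = 1866.380 * 2.178491^2 / (4*pi) = 704.9 m^2

704.9 m^2


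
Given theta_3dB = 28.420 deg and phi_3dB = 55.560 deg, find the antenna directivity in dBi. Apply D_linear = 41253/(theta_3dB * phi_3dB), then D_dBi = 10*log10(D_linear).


D_linear = 41253 / (28.420 * 55.560) = 26.12578
D_dBi = 10 * log10(26.12578) = 14.17 dBi

14.17 dBi


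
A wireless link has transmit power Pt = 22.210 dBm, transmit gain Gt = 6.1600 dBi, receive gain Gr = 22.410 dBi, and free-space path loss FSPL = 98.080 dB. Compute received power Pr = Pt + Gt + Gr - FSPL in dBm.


Pr = 22.210 + 6.1600 + 22.410 - 98.080 = -47.30 dBm

-47.30 dBm


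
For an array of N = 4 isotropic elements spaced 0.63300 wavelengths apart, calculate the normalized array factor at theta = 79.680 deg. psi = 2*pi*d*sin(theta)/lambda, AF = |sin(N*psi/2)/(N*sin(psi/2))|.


psi = 2*pi*0.63300*sin(79.680 deg) = 3.912914 rad
AF = |sin(4*3.912914/2) / (4*sin(3.912914/2))| = 0.2697

0.2697


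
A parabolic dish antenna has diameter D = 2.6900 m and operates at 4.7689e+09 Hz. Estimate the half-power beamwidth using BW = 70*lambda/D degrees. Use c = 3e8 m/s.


lambda = c / f = 3.0000e+08 / 4.7689e+09 = 0.06290759 m
BW = 70 * 0.06290759 / 2.6900 = 1.637 deg

1.637 deg


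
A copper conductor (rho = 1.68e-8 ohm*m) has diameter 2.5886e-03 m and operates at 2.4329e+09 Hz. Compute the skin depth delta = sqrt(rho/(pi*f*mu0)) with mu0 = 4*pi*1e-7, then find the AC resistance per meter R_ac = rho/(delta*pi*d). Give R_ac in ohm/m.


delta = sqrt(1.68e-8 / (pi * 2.4329e+09 * 4*pi*1e-7)) = 1.322552e-06 m
R_ac = 1.68e-8 / (1.322552e-06 * pi * 2.5886e-03) = 1.562 ohm/m

1.562 ohm/m
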